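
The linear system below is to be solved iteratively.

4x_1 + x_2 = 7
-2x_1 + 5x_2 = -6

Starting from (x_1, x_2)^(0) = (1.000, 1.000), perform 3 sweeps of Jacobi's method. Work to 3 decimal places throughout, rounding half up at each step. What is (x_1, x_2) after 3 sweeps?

(1.900, -0.420)

Iteration 1:
  x_1 = (7 - (1)·1.000) / (4) = 1.500
  x_2 = (-6 - (-2)·1.000) / (5) = -0.800
Iteration 2:
  x_1 = (7 - (1)·-0.800) / (4) = 1.950
  x_2 = (-6 - (-2)·1.500) / (5) = -0.600
Iteration 3:
  x_1 = (7 - (1)·-0.600) / (4) = 1.900
  x_2 = (-6 - (-2)·1.950) / (5) = -0.420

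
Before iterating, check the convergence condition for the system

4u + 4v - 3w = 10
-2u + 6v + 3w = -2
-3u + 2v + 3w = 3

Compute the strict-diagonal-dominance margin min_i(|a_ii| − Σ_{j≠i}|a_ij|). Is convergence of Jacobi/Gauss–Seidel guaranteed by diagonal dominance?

row 1: |4| − (4+3) = -3
row 2: |6| − (2+3) = 1
row 3: |3| − (3+2) = -2
minimum over rows = -3 → not strictly diagonally dominant

-3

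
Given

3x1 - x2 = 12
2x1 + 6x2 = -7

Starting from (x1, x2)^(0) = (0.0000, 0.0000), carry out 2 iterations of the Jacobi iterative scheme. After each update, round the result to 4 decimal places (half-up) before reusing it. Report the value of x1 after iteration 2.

Iteration 1:
  x1 = (12 - (-1)·0.0000) / (3) = 4.0000
  x2 = (-7 - (2)·0.0000) / (6) = -1.1667
Iteration 2:
  x1 = (12 - (-1)·-1.1667) / (3) = 3.6111
  x2 = (-7 - (2)·4.0000) / (6) = -2.5000

3.6111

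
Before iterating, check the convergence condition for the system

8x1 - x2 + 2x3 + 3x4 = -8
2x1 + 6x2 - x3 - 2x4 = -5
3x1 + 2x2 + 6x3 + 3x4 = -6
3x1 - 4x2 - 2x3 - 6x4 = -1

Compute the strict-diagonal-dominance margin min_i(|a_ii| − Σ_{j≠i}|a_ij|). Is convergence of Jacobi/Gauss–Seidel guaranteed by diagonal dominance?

-3

row 1: |8| − (1+2+3) = 2
row 2: |6| − (2+1+2) = 1
row 3: |6| − (3+2+3) = -2
row 4: |-6| − (3+4+2) = -3
minimum over rows = -3 → not strictly diagonally dominant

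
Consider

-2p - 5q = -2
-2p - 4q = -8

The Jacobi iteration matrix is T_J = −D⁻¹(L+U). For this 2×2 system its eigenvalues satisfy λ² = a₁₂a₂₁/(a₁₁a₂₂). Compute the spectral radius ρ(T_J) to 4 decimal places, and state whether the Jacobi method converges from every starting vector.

1.1180

a₁₂a₂₁/(a₁₁a₂₂) = (-5)·(-2) / ((-2)·(-4)) = 1.250000
ρ = √|1.250000| = √1.250000 = 1.1180
ρ > 1, so Jacobi diverges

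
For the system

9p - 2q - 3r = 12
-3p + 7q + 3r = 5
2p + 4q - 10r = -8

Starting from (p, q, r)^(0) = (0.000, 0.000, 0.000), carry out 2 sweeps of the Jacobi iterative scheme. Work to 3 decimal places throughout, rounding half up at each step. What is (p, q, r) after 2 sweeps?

Iteration 1:
  p = (12 - (-2)·0.000 - (-3)·0.000) / (9) = 1.333
  q = (5 - (-3)·0.000 - (3)·0.000) / (7) = 0.714
  r = (-8 - (2)·0.000 - (4)·0.000) / (-10) = 0.800
Iteration 2:
  p = (12 - (-2)·0.714 - (-3)·0.800) / (9) = 1.759
  q = (5 - (-3)·1.333 - (3)·0.800) / (7) = 0.943
  r = (-8 - (2)·1.333 - (4)·0.714) / (-10) = 1.352

(1.759, 0.943, 1.352)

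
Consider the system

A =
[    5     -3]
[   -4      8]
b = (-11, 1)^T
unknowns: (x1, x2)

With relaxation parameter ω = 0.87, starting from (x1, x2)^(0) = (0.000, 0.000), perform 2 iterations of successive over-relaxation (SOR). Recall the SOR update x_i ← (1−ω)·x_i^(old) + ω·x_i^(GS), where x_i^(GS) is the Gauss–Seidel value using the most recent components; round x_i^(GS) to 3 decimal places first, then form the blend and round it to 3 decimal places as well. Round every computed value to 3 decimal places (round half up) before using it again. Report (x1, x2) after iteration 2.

(-2.540, -1.090)

Iteration 1:
  x1: GS value = (-11 - (-3)·0.000) / (5) = -2.200;  x1 ← (1−ω)·0.000 + ω·-2.200 = -1.914
  x2: GS value = (1 - (-4)·-1.914) / (8) = -0.832;  x2 ← (1−ω)·0.000 + ω·-0.832 = -0.724
Iteration 2:
  x1: GS value = (-11 - (-3)·-0.724) / (5) = -2.634;  x1 ← (1−ω)·-1.914 + ω·-2.634 = -2.540
  x2: GS value = (1 - (-4)·-2.540) / (8) = -1.145;  x2 ← (1−ω)·-0.724 + ω·-1.145 = -1.090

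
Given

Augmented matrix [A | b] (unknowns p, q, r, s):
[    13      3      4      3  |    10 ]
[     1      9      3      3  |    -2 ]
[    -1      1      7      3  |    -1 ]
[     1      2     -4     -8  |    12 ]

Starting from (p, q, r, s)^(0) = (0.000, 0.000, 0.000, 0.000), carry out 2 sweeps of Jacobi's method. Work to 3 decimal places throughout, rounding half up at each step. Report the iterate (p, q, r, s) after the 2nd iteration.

Iteration 1:
  p = (10 - (3)·0.000 - (4)·0.000 - (3)·0.000) / (13) = 0.769
  q = (-2 - (1)·0.000 - (3)·0.000 - (3)·0.000) / (9) = -0.222
  r = (-1 - (-1)·0.000 - (1)·0.000 - (3)·0.000) / (7) = -0.143
  s = (12 - (1)·0.000 - (2)·0.000 - (-4)·0.000) / (-8) = -1.500
Iteration 2:
  p = (10 - (3)·-0.222 - (4)·-0.143 - (3)·-1.500) / (13) = 1.211
  q = (-2 - (1)·0.769 - (3)·-0.143 - (3)·-1.500) / (9) = 0.240
  r = (-1 - (-1)·0.769 - (1)·-0.222 - (3)·-1.500) / (7) = 0.642
  s = (12 - (1)·0.769 - (2)·-0.222 - (-4)·-0.143) / (-8) = -1.388

(1.211, 0.240, 0.642, -1.388)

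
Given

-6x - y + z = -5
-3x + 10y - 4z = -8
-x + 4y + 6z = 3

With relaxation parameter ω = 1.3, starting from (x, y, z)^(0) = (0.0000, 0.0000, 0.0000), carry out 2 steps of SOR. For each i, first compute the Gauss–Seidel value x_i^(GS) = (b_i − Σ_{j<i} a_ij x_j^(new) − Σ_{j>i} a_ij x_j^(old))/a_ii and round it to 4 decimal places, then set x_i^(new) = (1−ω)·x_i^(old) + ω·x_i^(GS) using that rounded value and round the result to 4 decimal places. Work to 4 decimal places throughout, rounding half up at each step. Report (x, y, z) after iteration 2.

Iteration 1:
  x: GS value = (-5 - (-1)·0.0000 - (1)·0.0000) / (-6) = 0.8333;  x ← (1−ω)·0.0000 + ω·0.8333 = 1.0833
  y: GS value = (-8 - (-3)·1.0833 - (-4)·0.0000) / (10) = -0.4750;  y ← (1−ω)·0.0000 + ω·-0.4750 = -0.6175
  z: GS value = (3 - (-1)·1.0833 - (4)·-0.6175) / (6) = 1.0922;  z ← (1−ω)·0.0000 + ω·1.0922 = 1.4199
Iteration 2:
  x: GS value = (-5 - (-1)·-0.6175 - (1)·1.4199) / (-6) = 1.1729;  x ← (1−ω)·1.0833 + ω·1.1729 = 1.1998
  y: GS value = (-8 - (-3)·1.1998 - (-4)·1.4199) / (10) = 0.1279;  y ← (1−ω)·-0.6175 + ω·0.1279 = 0.3515
  z: GS value = (3 - (-1)·1.1998 - (4)·0.3515) / (6) = 0.4656;  z ← (1−ω)·1.4199 + ω·0.4656 = 0.1793

(1.1998, 0.3515, 0.1793)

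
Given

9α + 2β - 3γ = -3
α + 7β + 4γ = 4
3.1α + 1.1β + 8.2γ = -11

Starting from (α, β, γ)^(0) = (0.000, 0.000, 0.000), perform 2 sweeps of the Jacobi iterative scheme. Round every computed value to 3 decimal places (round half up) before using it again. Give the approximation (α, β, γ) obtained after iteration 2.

(-0.907, 1.385, -1.292)

Iteration 1:
  α = (-3 - (2)·0.000 - (-3)·0.000) / (9) = -0.333
  β = (4 - (1)·0.000 - (4)·0.000) / (7) = 0.571
  γ = (-11 - (3.1)·0.000 - (1.1)·0.000) / (8.2) = -1.341
Iteration 2:
  α = (-3 - (2)·0.571 - (-3)·-1.341) / (9) = -0.907
  β = (4 - (1)·-0.333 - (4)·-1.341) / (7) = 1.385
  γ = (-11 - (3.1)·-0.333 - (1.1)·0.571) / (8.2) = -1.292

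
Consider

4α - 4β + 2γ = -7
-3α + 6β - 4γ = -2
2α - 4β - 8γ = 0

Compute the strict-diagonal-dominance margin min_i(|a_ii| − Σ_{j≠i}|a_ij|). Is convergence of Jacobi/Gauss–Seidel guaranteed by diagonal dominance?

row 1: |4| − (4+2) = -2
row 2: |6| − (3+4) = -1
row 3: |-8| − (2+4) = 2
minimum over rows = -2 → not strictly diagonally dominant

-2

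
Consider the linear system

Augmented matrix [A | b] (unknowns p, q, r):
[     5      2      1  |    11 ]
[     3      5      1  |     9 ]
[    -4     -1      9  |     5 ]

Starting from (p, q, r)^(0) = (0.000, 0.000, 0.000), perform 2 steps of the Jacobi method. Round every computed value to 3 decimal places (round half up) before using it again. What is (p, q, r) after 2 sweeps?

Iteration 1:
  p = (11 - (2)·0.000 - (1)·0.000) / (5) = 2.200
  q = (9 - (3)·0.000 - (1)·0.000) / (5) = 1.800
  r = (5 - (-4)·0.000 - (-1)·0.000) / (9) = 0.556
Iteration 2:
  p = (11 - (2)·1.800 - (1)·0.556) / (5) = 1.369
  q = (9 - (3)·2.200 - (1)·0.556) / (5) = 0.369
  r = (5 - (-4)·2.200 - (-1)·1.800) / (9) = 1.733

(1.369, 0.369, 1.733)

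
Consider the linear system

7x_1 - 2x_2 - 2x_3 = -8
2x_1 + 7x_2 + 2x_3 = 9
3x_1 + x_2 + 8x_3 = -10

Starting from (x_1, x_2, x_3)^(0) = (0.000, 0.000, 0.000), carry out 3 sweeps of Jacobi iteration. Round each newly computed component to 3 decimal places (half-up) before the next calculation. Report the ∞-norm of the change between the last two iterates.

Iteration 1:
  x_1 = (-8 - (-2)·0.000 - (-2)·0.000) / (7) = -1.143
  x_2 = (9 - (2)·0.000 - (2)·0.000) / (7) = 1.286
  x_3 = (-10 - (3)·0.000 - (1)·0.000) / (8) = -1.250
Iteration 2:
  x_1 = (-8 - (-2)·1.286 - (-2)·-1.250) / (7) = -1.133
  x_2 = (9 - (2)·-1.143 - (2)·-1.250) / (7) = 1.969
  x_3 = (-10 - (3)·-1.143 - (1)·1.286) / (8) = -0.982
Iteration 3:
  x_1 = (-8 - (-2)·1.969 - (-2)·-0.982) / (7) = -0.861
  x_2 = (9 - (2)·-1.133 - (2)·-0.982) / (7) = 1.890
  x_3 = (-10 - (3)·-1.133 - (1)·1.969) / (8) = -1.071
Change: (0.272, -0.079, -0.089) → max |·| = 0.272

0.272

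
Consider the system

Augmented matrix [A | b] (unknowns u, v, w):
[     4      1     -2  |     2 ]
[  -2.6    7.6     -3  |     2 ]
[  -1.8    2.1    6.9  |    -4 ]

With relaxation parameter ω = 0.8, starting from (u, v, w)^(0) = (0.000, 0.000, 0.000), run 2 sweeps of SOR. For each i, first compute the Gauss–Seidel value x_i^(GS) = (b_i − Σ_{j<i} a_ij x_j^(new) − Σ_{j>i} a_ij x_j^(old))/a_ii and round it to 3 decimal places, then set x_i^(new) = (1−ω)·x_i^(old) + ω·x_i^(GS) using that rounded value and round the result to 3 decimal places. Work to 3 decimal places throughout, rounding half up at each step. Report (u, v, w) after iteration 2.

Iteration 1:
  u: GS value = (2 - (1)·0.000 - (-2)·0.000) / (4) = 0.500;  u ← (1−ω)·0.000 + ω·0.500 = 0.400
  v: GS value = (2 - (-2.6)·0.400 - (-3)·0.000) / (7.6) = 0.400;  v ← (1−ω)·0.000 + ω·0.400 = 0.320
  w: GS value = (-4 - (-1.8)·0.400 - (2.1)·0.320) / (6.9) = -0.573;  w ← (1−ω)·0.000 + ω·-0.573 = -0.458
Iteration 2:
  u: GS value = (2 - (1)·0.320 - (-2)·-0.458) / (4) = 0.191;  u ← (1−ω)·0.400 + ω·0.191 = 0.233
  v: GS value = (2 - (-2.6)·0.233 - (-3)·-0.458) / (7.6) = 0.162;  v ← (1−ω)·0.320 + ω·0.162 = 0.194
  w: GS value = (-4 - (-1.8)·0.233 - (2.1)·0.194) / (6.9) = -0.578;  w ← (1−ω)·-0.458 + ω·-0.578 = -0.554

(0.233, 0.194, -0.554)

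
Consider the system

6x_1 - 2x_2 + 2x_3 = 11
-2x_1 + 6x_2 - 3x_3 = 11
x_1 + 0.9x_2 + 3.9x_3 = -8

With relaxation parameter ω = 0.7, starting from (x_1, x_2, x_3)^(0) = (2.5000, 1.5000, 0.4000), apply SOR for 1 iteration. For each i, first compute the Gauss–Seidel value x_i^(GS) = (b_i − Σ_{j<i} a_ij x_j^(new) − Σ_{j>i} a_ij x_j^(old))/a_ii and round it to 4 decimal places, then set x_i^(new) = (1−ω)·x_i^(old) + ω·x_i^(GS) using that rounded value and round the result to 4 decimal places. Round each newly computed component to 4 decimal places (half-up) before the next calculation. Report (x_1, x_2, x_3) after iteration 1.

(2.2900, 2.4077, -2.1159)

Iteration 1:
  x_1: GS value = (11 - (-2)·1.5000 - (2)·0.4000) / (6) = 2.2000;  x_1 ← (1−ω)·2.5000 + ω·2.2000 = 2.2900
  x_2: GS value = (11 - (-2)·2.2900 - (-3)·0.4000) / (6) = 2.7967;  x_2 ← (1−ω)·1.5000 + ω·2.7967 = 2.4077
  x_3: GS value = (-8 - (1)·2.2900 - (0.9)·2.4077) / (3.9) = -3.1941;  x_3 ← (1−ω)·0.4000 + ω·-3.1941 = -2.1159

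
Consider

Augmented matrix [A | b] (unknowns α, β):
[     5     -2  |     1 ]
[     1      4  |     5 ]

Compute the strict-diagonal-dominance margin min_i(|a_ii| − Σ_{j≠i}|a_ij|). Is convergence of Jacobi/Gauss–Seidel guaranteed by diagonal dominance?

row 1: |5| − (2) = 3
row 2: |4| − (1) = 3
minimum over rows = 3 → strictly diagonally dominant (convergence guaranteed)

3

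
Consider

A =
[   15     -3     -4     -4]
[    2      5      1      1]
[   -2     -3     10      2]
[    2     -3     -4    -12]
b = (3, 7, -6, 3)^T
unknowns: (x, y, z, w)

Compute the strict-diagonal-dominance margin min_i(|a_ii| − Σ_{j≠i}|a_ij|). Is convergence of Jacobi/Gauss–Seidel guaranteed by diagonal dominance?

row 1: |15| − (3+4+4) = 4
row 2: |5| − (2+1+1) = 1
row 3: |10| − (2+3+2) = 3
row 4: |-12| − (2+3+4) = 3
minimum over rows = 1 → strictly diagonally dominant (convergence guaranteed)

1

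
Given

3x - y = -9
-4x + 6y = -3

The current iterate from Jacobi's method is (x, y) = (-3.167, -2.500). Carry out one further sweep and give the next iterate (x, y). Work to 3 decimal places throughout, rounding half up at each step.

(-3.833, -2.611)

One sweep:
  x = (-9 - (-1)·-2.500) / (3) = -3.833
  y = (-3 - (-4)·-3.167) / (6) = -2.611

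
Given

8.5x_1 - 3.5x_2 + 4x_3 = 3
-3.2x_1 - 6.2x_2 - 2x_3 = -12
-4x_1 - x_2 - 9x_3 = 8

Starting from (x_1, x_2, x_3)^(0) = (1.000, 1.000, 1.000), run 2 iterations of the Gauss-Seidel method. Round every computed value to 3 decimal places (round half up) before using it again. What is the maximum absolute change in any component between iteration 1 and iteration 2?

Iteration 1:
  x_1 = (3 - (-3.5)·1.000 - (4)·1.000) / (8.5) = 0.294
  x_2 = (-12 - (-3.2)·0.294 - (-2)·1.000) / (-6.2) = 1.461
  x_3 = (8 - (-4)·0.294 - (-1)·1.461) / (-9) = -1.182
Iteration 2:
  x_1 = (3 - (-3.5)·1.461 - (4)·-1.182) / (8.5) = 1.511
  x_2 = (-12 - (-3.2)·1.511 - (-2)·-1.182) / (-6.2) = 1.537
  x_3 = (8 - (-4)·1.511 - (-1)·1.537) / (-9) = -1.731
Change: (1.217, 0.076, -0.549) → max |·| = 1.217

1.217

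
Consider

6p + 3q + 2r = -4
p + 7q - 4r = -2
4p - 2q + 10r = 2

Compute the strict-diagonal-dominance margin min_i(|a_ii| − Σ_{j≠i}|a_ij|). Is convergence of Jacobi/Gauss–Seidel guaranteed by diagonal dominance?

row 1: |6| − (3+2) = 1
row 2: |7| − (1+4) = 2
row 3: |10| − (4+2) = 4
minimum over rows = 1 → strictly diagonally dominant (convergence guaranteed)

1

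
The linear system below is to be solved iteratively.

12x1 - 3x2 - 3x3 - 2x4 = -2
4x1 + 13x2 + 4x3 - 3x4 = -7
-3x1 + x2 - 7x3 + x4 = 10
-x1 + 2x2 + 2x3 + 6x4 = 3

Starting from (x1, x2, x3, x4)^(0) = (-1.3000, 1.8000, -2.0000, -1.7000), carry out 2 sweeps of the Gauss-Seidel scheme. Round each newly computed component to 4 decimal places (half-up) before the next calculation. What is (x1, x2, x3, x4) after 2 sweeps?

(-0.4164, 0.2675, -1.0742, 0.6995)

Iteration 1:
  x1 = (-2 - (-3)·1.8000 - (-3)·-2.0000 - (-2)·-1.7000) / (12) = -0.5000
  x2 = (-7 - (4)·-0.5000 - (4)·-2.0000 - (-3)·-1.7000) / (13) = -0.1615
  x3 = (10 - (-3)·-0.5000 - (1)·-0.1615 - (1)·-1.7000) / (-7) = -1.4802
  x4 = (3 - (-1)·-0.5000 - (2)·-0.1615 - (2)·-1.4802) / (6) = 0.9639
Iteration 2:
  x1 = (-2 - (-3)·-0.1615 - (-3)·-1.4802 - (-2)·0.9639) / (12) = -0.4164
  x2 = (-7 - (4)·-0.4164 - (4)·-1.4802 - (-3)·0.9639) / (13) = 0.2675
  x3 = (10 - (-3)·-0.4164 - (1)·0.2675 - (1)·0.9639) / (-7) = -1.0742
  x4 = (3 - (-1)·-0.4164 - (2)·0.2675 - (2)·-1.0742) / (6) = 0.6995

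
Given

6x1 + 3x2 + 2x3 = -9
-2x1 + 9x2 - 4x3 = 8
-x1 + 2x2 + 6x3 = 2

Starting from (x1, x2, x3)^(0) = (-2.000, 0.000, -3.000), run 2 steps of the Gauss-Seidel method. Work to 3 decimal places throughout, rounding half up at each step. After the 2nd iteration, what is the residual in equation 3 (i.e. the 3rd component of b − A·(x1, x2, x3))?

0.001

Iteration 1:
  x1 = (-9 - (3)·0.000 - (2)·-3.000) / (6) = -0.500
  x2 = (8 - (-2)·-0.500 - (-4)·-3.000) / (9) = -0.556
  x3 = (2 - (-1)·-0.500 - (2)·-0.556) / (6) = 0.435
Iteration 2:
  x1 = (-9 - (3)·-0.556 - (2)·0.435) / (6) = -1.367
  x2 = (8 - (-2)·-1.367 - (-4)·0.435) / (9) = 0.778
  x3 = (2 - (-1)·-1.367 - (2)·0.778) / (6) = -0.154
Residual b − A·x = (-2.824, -2.352, 0.001)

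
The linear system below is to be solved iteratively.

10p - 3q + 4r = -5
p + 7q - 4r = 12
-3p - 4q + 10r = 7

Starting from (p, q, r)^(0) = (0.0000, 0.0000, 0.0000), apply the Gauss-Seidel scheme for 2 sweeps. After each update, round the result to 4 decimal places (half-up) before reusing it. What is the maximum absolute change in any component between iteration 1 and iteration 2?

0.7182

Iteration 1:
  p = (-5 - (-3)·0.0000 - (4)·0.0000) / (10) = -0.5000
  q = (12 - (1)·-0.5000 - (-4)·0.0000) / (7) = 1.7857
  r = (7 - (-3)·-0.5000 - (-4)·1.7857) / (10) = 1.2643
Iteration 2:
  p = (-5 - (-3)·1.7857 - (4)·1.2643) / (10) = -0.4700
  q = (12 - (1)·-0.4700 - (-4)·1.2643) / (7) = 2.5039
  r = (7 - (-3)·-0.4700 - (-4)·2.5039) / (10) = 1.5606
Change: (0.0300, 0.7182, 0.2963) → max |·| = 0.7182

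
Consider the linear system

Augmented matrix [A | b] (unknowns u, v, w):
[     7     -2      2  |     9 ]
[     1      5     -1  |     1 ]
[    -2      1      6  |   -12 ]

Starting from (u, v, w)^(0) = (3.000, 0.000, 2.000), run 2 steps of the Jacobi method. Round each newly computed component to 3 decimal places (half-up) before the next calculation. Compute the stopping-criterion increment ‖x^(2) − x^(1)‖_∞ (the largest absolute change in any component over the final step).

Iteration 1:
  u = (9 - (-2)·0.000 - (2)·2.000) / (7) = 0.714
  v = (1 - (1)·3.000 - (-1)·2.000) / (5) = 0.000
  w = (-12 - (-2)·3.000 - (1)·0.000) / (6) = -1.000
Iteration 2:
  u = (9 - (-2)·0.000 - (2)·-1.000) / (7) = 1.571
  v = (1 - (1)·0.714 - (-1)·-1.000) / (5) = -0.143
  w = (-12 - (-2)·0.714 - (1)·0.000) / (6) = -1.762
Change: (0.857, -0.143, -0.762) → max |·| = 0.857

0.857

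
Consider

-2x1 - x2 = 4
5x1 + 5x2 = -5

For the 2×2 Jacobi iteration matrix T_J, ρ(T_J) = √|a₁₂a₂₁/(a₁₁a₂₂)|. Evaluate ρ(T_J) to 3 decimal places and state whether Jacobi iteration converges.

0.707

a₁₂a₂₁/(a₁₁a₂₂) = (-1)·(5) / ((-2)·(5)) = 0.500000
ρ = √|0.500000| = √0.500000 = 0.707
ρ < 1, so Jacobi converges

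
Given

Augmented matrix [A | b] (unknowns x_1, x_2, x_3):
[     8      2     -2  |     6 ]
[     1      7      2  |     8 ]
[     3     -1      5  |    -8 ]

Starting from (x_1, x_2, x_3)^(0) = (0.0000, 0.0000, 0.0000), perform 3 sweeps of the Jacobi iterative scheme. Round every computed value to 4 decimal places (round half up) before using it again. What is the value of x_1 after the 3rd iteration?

-0.0786

Iteration 1:
  x_1 = (6 - (2)·0.0000 - (-2)·0.0000) / (8) = 0.7500
  x_2 = (8 - (1)·0.0000 - (2)·0.0000) / (7) = 1.1429
  x_3 = (-8 - (3)·0.0000 - (-1)·0.0000) / (5) = -1.6000
Iteration 2:
  x_1 = (6 - (2)·1.1429 - (-2)·-1.6000) / (8) = 0.0643
  x_2 = (8 - (1)·0.7500 - (2)·-1.6000) / (7) = 1.4929
  x_3 = (-8 - (3)·0.7500 - (-1)·1.1429) / (5) = -1.8214
Iteration 3:
  x_1 = (6 - (2)·1.4929 - (-2)·-1.8214) / (8) = -0.0786
  x_2 = (8 - (1)·0.0643 - (2)·-1.8214) / (7) = 1.6541
  x_3 = (-8 - (3)·0.0643 - (-1)·1.4929) / (5) = -1.3400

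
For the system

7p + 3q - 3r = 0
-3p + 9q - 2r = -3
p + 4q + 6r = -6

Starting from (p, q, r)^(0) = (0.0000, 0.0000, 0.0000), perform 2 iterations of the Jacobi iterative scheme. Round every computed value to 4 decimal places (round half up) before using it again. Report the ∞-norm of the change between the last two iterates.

Iteration 1:
  p = (0 - (3)·0.0000 - (-3)·0.0000) / (7) = 0.0000
  q = (-3 - (-3)·0.0000 - (-2)·0.0000) / (9) = -0.3333
  r = (-6 - (1)·0.0000 - (4)·0.0000) / (6) = -1.0000
Iteration 2:
  p = (0 - (3)·-0.3333 - (-3)·-1.0000) / (7) = -0.2857
  q = (-3 - (-3)·0.0000 - (-2)·-1.0000) / (9) = -0.5556
  r = (-6 - (1)·0.0000 - (4)·-0.3333) / (6) = -0.7778
Change: (-0.2857, -0.2223, 0.2222) → max |·| = 0.2857

0.2857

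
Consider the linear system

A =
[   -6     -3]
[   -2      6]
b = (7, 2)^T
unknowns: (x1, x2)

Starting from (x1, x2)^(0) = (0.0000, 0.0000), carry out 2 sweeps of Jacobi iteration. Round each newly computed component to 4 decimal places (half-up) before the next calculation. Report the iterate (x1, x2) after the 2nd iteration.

(-1.3333, -0.0556)

Iteration 1:
  x1 = (7 - (-3)·0.0000) / (-6) = -1.1667
  x2 = (2 - (-2)·0.0000) / (6) = 0.3333
Iteration 2:
  x1 = (7 - (-3)·0.3333) / (-6) = -1.3333
  x2 = (2 - (-2)·-1.1667) / (6) = -0.0556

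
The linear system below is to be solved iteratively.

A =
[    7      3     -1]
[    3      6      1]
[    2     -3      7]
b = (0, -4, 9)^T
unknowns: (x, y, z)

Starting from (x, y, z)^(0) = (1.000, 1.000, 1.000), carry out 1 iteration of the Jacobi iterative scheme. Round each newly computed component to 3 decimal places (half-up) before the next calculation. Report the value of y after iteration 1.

Iteration 1:
  x = (0 - (3)·1.000 - (-1)·1.000) / (7) = -0.286
  y = (-4 - (3)·1.000 - (1)·1.000) / (6) = -1.333
  z = (9 - (2)·1.000 - (-3)·1.000) / (7) = 1.429

-1.333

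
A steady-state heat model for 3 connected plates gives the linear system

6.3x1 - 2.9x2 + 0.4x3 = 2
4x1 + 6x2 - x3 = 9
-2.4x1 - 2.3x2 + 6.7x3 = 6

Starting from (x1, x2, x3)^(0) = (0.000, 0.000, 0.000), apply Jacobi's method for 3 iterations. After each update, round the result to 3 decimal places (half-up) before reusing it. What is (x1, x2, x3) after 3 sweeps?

(0.883, 1.120, 1.730)

Iteration 1:
  x1 = (2 - (-2.9)·0.000 - (0.4)·0.000) / (6.3) = 0.317
  x2 = (9 - (4)·0.000 - (-1)·0.000) / (6) = 1.500
  x3 = (6 - (-2.4)·0.000 - (-2.3)·0.000) / (6.7) = 0.896
Iteration 2:
  x1 = (2 - (-2.9)·1.500 - (0.4)·0.896) / (6.3) = 0.951
  x2 = (9 - (4)·0.317 - (-1)·0.896) / (6) = 1.438
  x3 = (6 - (-2.4)·0.317 - (-2.3)·1.500) / (6.7) = 1.524
Iteration 3:
  x1 = (2 - (-2.9)·1.438 - (0.4)·1.524) / (6.3) = 0.883
  x2 = (9 - (4)·0.951 - (-1)·1.524) / (6) = 1.120
  x3 = (6 - (-2.4)·0.951 - (-2.3)·1.438) / (6.7) = 1.730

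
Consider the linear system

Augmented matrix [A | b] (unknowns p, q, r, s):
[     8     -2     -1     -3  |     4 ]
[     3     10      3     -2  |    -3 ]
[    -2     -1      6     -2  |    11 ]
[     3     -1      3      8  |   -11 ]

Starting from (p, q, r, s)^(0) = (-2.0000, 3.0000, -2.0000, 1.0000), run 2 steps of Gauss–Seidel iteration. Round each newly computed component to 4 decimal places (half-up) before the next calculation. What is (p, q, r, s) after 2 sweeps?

(-0.2242, -1.5985, 0.5357, -1.6916)

Iteration 1:
  p = (4 - (-2)·3.0000 - (-1)·-2.0000 - (-3)·1.0000) / (8) = 1.3750
  q = (-3 - (3)·1.3750 - (3)·-2.0000 - (-2)·1.0000) / (10) = 0.0875
  r = (11 - (-2)·1.3750 - (-1)·0.0875 - (-2)·1.0000) / (6) = 2.6396
  s = (-11 - (3)·1.3750 - (-1)·0.0875 - (3)·2.6396) / (8) = -2.8695
Iteration 2:
  p = (4 - (-2)·0.0875 - (-1)·2.6396 - (-3)·-2.8695) / (8) = -0.2242
  q = (-3 - (3)·-0.2242 - (3)·2.6396 - (-2)·-2.8695) / (10) = -1.5985
  r = (11 - (-2)·-0.2242 - (-1)·-1.5985 - (-2)·-2.8695) / (6) = 0.5357
  s = (-11 - (3)·-0.2242 - (-1)·-1.5985 - (3)·0.5357) / (8) = -1.6916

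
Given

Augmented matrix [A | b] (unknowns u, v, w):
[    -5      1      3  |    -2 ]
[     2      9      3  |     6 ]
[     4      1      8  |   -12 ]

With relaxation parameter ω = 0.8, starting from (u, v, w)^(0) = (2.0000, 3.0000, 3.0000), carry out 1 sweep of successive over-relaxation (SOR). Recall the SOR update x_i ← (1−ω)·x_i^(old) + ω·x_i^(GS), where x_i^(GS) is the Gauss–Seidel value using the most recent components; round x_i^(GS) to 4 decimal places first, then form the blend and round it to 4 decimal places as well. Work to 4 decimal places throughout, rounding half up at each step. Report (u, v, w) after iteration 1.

(2.6400, -0.1360, -1.6424)

Iteration 1:
  u: GS value = (-2 - (1)·3.0000 - (3)·3.0000) / (-5) = 2.8000;  u ← (1−ω)·2.0000 + ω·2.8000 = 2.6400
  v: GS value = (6 - (2)·2.6400 - (3)·3.0000) / (9) = -0.9200;  v ← (1−ω)·3.0000 + ω·-0.9200 = -0.1360
  w: GS value = (-12 - (4)·2.6400 - (1)·-0.1360) / (8) = -2.8030;  w ← (1−ω)·3.0000 + ω·-2.8030 = -1.6424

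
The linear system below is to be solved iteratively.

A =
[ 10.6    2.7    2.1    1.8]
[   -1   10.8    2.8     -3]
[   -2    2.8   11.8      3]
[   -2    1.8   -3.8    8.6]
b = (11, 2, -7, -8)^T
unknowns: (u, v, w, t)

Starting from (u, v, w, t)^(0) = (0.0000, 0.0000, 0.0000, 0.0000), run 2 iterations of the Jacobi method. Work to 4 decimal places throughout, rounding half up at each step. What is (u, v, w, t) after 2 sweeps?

Iteration 1:
  u = (11 - (2.7)·0.0000 - (2.1)·0.0000 - (1.8)·0.0000) / (10.6) = 1.0377
  v = (2 - (-1)·0.0000 - (2.8)·0.0000 - (-3)·0.0000) / (10.8) = 0.1852
  w = (-7 - (-2)·0.0000 - (2.8)·0.0000 - (3)·0.0000) / (11.8) = -0.5932
  t = (-8 - (-2)·0.0000 - (1.8)·0.0000 - (-3.8)·0.0000) / (8.6) = -0.9302
Iteration 2:
  u = (11 - (2.7)·0.1852 - (2.1)·-0.5932 - (1.8)·-0.9302) / (10.6) = 1.2660
  v = (2 - (-1)·1.0377 - (2.8)·-0.5932 - (-3)·-0.9302) / (10.8) = 0.1767
  w = (-7 - (-2)·1.0377 - (2.8)·0.1852 - (3)·-0.9302) / (11.8) = -0.2248
  t = (-8 - (-2)·1.0377 - (1.8)·0.1852 - (-3.8)·-0.5932) / (8.6) = -0.9898

(1.2660, 0.1767, -0.2248, -0.9898)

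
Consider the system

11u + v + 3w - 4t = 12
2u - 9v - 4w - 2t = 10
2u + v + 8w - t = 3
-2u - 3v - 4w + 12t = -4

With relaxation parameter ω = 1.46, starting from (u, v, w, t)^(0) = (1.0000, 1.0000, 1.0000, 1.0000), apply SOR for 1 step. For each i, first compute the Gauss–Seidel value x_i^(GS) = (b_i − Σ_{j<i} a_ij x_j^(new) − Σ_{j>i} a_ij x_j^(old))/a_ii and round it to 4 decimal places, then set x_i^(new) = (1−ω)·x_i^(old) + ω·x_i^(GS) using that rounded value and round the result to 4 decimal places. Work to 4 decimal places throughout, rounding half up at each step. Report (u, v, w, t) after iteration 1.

(1.1327, -2.6881, 0.3471, -1.4833)

Iteration 1:
  u: GS value = (12 - (1)·1.0000 - (3)·1.0000 - (-4)·1.0000) / (11) = 1.0909;  u ← (1−ω)·1.0000 + ω·1.0909 = 1.1327
  v: GS value = (10 - (2)·1.1327 - (-4)·1.0000 - (-2)·1.0000) / (-9) = -1.5261;  v ← (1−ω)·1.0000 + ω·-1.5261 = -2.6881
  w: GS value = (3 - (2)·1.1327 - (1)·-2.6881 - (-1)·1.0000) / (8) = 0.5528;  w ← (1−ω)·1.0000 + ω·0.5528 = 0.3471
  t: GS value = (-4 - (-2)·1.1327 - (-3)·-2.6881 - (-4)·0.3471) / (12) = -0.7009;  t ← (1−ω)·1.0000 + ω·-0.7009 = -1.4833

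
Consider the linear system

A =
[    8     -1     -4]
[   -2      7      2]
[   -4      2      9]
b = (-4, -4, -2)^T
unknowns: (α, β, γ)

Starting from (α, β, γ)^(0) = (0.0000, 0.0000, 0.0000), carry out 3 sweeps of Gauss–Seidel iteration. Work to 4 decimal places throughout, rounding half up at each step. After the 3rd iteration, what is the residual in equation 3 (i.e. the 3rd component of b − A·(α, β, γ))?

Iteration 1:
  α = (-4 - (-1)·0.0000 - (-4)·0.0000) / (8) = -0.5000
  β = (-4 - (-2)·-0.5000 - (2)·0.0000) / (7) = -0.7143
  γ = (-2 - (-4)·-0.5000 - (2)·-0.7143) / (9) = -0.2857
Iteration 2:
  α = (-4 - (-1)·-0.7143 - (-4)·-0.2857) / (8) = -0.7321
  β = (-4 - (-2)·-0.7321 - (2)·-0.2857) / (7) = -0.6990
  γ = (-2 - (-4)·-0.7321 - (2)·-0.6990) / (9) = -0.3923
Iteration 3:
  α = (-4 - (-1)·-0.6990 - (-4)·-0.3923) / (8) = -0.7835
  β = (-4 - (-2)·-0.7835 - (2)·-0.3923) / (7) = -0.6832
  γ = (-2 - (-4)·-0.7835 - (2)·-0.6832) / (9) = -0.4186
Residual b − A·x = (-0.0896, 0.0526, -0.0002)

-0.0002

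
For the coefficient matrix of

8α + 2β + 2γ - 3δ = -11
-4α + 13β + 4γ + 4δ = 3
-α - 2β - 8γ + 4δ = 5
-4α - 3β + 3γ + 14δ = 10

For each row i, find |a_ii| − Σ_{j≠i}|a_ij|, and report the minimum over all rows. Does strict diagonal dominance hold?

row 1: |8| − (2+2+3) = 1
row 2: |13| − (4+4+4) = 1
row 3: |-8| − (1+2+4) = 1
row 4: |14| − (4+3+3) = 4
minimum over rows = 1 → strictly diagonally dominant (convergence guaranteed)

1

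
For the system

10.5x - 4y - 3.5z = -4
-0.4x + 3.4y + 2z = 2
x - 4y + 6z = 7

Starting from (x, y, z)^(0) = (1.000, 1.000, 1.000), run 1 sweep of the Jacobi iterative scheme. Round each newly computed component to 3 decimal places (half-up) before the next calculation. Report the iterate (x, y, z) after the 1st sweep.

Iteration 1:
  x = (-4 - (-4)·1.000 - (-3.5)·1.000) / (10.5) = 0.333
  y = (2 - (-0.4)·1.000 - (2)·1.000) / (3.4) = 0.118
  z = (7 - (1)·1.000 - (-4)·1.000) / (6) = 1.667

(0.333, 0.118, 1.667)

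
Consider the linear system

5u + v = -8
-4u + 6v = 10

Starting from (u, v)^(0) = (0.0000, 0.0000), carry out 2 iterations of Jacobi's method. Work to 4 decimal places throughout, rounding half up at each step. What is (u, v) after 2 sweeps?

Iteration 1:
  u = (-8 - (1)·0.0000) / (5) = -1.6000
  v = (10 - (-4)·0.0000) / (6) = 1.6667
Iteration 2:
  u = (-8 - (1)·1.6667) / (5) = -1.9333
  v = (10 - (-4)·-1.6000) / (6) = 0.6000

(-1.9333, 0.6000)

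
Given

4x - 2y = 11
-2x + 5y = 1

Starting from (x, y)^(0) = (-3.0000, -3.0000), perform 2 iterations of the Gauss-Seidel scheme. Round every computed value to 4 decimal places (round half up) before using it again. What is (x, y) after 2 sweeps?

(3.1000, 1.4400)

Iteration 1:
  x = (11 - (-2)·-3.0000) / (4) = 1.2500
  y = (1 - (-2)·1.2500) / (5) = 0.7000
Iteration 2:
  x = (11 - (-2)·0.7000) / (4) = 3.1000
  y = (1 - (-2)·3.1000) / (5) = 1.4400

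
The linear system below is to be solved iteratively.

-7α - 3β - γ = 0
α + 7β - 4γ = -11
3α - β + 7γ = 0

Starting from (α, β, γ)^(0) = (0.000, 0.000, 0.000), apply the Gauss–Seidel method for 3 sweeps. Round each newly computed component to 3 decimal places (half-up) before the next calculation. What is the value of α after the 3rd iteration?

0.851

Iteration 1:
  α = (0 - (-3)·0.000 - (-1)·0.000) / (-7) = 0.000
  β = (-11 - (1)·0.000 - (-4)·0.000) / (7) = -1.571
  γ = (0 - (3)·0.000 - (-1)·-1.571) / (7) = -0.224
Iteration 2:
  α = (0 - (-3)·-1.571 - (-1)·-0.224) / (-7) = 0.705
  β = (-11 - (1)·0.705 - (-4)·-0.224) / (7) = -1.800
  γ = (0 - (3)·0.705 - (-1)·-1.800) / (7) = -0.559
Iteration 3:
  α = (0 - (-3)·-1.800 - (-1)·-0.559) / (-7) = 0.851
  β = (-11 - (1)·0.851 - (-4)·-0.559) / (7) = -2.012
  γ = (0 - (3)·0.851 - (-1)·-2.012) / (7) = -0.652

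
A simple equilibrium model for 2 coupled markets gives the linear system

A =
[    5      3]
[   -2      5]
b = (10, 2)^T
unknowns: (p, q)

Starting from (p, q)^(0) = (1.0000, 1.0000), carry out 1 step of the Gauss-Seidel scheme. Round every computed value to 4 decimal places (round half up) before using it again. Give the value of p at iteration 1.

Iteration 1:
  p = (10 - (3)·1.0000) / (5) = 1.4000
  q = (2 - (-2)·1.4000) / (5) = 0.9600

1.4000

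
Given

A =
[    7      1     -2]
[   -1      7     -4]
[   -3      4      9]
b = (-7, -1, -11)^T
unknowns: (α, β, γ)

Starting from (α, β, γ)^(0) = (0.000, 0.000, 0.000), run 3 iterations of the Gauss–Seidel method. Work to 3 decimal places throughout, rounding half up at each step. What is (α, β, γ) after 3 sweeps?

Iteration 1:
  α = (-7 - (1)·0.000 - (-2)·0.000) / (7) = -1.000
  β = (-1 - (-1)·-1.000 - (-4)·0.000) / (7) = -0.286
  γ = (-11 - (-3)·-1.000 - (4)·-0.286) / (9) = -1.428
Iteration 2:
  α = (-7 - (1)·-0.286 - (-2)·-1.428) / (7) = -1.367
  β = (-1 - (-1)·-1.367 - (-4)·-1.428) / (7) = -1.154
  γ = (-11 - (-3)·-1.367 - (4)·-1.154) / (9) = -1.165
Iteration 3:
  α = (-7 - (1)·-1.154 - (-2)·-1.165) / (7) = -1.168
  β = (-1 - (-1)·-1.168 - (-4)·-1.165) / (7) = -0.975
  γ = (-11 - (-3)·-1.168 - (4)·-0.975) / (9) = -1.178

(-1.168, -0.975, -1.178)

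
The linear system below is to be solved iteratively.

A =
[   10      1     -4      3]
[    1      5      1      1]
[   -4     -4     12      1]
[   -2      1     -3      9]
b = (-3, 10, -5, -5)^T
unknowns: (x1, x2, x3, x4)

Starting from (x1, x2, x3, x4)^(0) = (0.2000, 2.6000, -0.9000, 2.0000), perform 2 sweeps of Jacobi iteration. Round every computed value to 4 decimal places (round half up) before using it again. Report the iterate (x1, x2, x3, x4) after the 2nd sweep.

(-0.0040, 2.4540, -0.2517, -0.9700)

Iteration 1:
  x1 = (-3 - (1)·2.6000 - (-4)·-0.9000 - (3)·2.0000) / (10) = -1.5200
  x2 = (10 - (1)·0.2000 - (1)·-0.9000 - (1)·2.0000) / (5) = 1.7400
  x3 = (-5 - (-4)·0.2000 - (-4)·2.6000 - (1)·2.0000) / (12) = 0.3500
  x4 = (-5 - (-2)·0.2000 - (1)·2.6000 - (-3)·-0.9000) / (9) = -1.1000
Iteration 2:
  x1 = (-3 - (1)·1.7400 - (-4)·0.3500 - (3)·-1.1000) / (10) = -0.0040
  x2 = (10 - (1)·-1.5200 - (1)·0.3500 - (1)·-1.1000) / (5) = 2.4540
  x3 = (-5 - (-4)·-1.5200 - (-4)·1.7400 - (1)·-1.1000) / (12) = -0.2517
  x4 = (-5 - (-2)·-1.5200 - (1)·1.7400 - (-3)·0.3500) / (9) = -0.9700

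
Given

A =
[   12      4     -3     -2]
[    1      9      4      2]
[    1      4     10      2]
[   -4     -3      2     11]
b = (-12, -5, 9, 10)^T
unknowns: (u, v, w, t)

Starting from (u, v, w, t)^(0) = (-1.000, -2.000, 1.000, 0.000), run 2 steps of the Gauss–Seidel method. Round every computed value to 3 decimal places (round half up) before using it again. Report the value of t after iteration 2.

Iteration 1:
  u = (-12 - (4)·-2.000 - (-3)·1.000 - (-2)·0.000) / (12) = -0.083
  v = (-5 - (1)·-0.083 - (4)·1.000 - (2)·0.000) / (9) = -0.991
  w = (9 - (1)·-0.083 - (4)·-0.991 - (2)·0.000) / (10) = 1.305
  t = (10 - (-4)·-0.083 - (-3)·-0.991 - (2)·1.305) / (11) = 0.371
Iteration 2:
  u = (-12 - (4)·-0.991 - (-3)·1.305 - (-2)·0.371) / (12) = -0.282
  v = (-5 - (1)·-0.282 - (4)·1.305 - (2)·0.371) / (9) = -1.187
  w = (9 - (1)·-0.282 - (4)·-1.187 - (2)·0.371) / (10) = 1.329
  t = (10 - (-4)·-0.282 - (-3)·-1.187 - (2)·1.329) / (11) = 0.241

0.241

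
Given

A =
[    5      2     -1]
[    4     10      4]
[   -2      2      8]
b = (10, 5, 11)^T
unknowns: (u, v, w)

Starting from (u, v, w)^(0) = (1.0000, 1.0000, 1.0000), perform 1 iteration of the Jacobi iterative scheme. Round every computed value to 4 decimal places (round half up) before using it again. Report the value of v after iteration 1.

Iteration 1:
  u = (10 - (2)·1.0000 - (-1)·1.0000) / (5) = 1.8000
  v = (5 - (4)·1.0000 - (4)·1.0000) / (10) = -0.3000
  w = (11 - (-2)·1.0000 - (2)·1.0000) / (8) = 1.3750

-0.3000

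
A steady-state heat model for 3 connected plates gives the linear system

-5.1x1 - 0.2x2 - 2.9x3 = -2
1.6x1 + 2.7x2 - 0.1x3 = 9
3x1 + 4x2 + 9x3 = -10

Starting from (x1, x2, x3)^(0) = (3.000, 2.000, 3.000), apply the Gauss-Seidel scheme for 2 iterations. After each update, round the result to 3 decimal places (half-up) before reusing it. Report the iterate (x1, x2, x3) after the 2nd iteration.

(1.671, 2.249, -2.668)

Iteration 1:
  x1 = (-2 - (-0.2)·2.000 - (-2.9)·3.000) / (-5.1) = -1.392
  x2 = (9 - (1.6)·-1.392 - (-0.1)·3.000) / (2.7) = 4.269
  x3 = (-10 - (3)·-1.392 - (4)·4.269) / (9) = -2.544
Iteration 2:
  x1 = (-2 - (-0.2)·4.269 - (-2.9)·-2.544) / (-5.1) = 1.671
  x2 = (9 - (1.6)·1.671 - (-0.1)·-2.544) / (2.7) = 2.249
  x3 = (-10 - (3)·1.671 - (4)·2.249) / (9) = -2.668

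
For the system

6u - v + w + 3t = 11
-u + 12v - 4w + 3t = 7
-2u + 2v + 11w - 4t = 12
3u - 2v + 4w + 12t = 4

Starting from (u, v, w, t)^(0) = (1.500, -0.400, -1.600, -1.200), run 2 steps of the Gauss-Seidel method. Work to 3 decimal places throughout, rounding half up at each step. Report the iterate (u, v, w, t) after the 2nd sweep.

(2.043, 1.240, 1.029, -0.314)

Iteration 1:
  u = (11 - (-1)·-0.400 - (1)·-1.600 - (3)·-1.200) / (6) = 2.633
  v = (7 - (-1)·2.633 - (-4)·-1.600 - (3)·-1.200) / (12) = 0.569
  w = (12 - (-2)·2.633 - (2)·0.569 - (-4)·-1.200) / (11) = 1.030
  t = (4 - (3)·2.633 - (-2)·0.569 - (4)·1.030) / (12) = -0.573
Iteration 2:
  u = (11 - (-1)·0.569 - (1)·1.030 - (3)·-0.573) / (6) = 2.043
  v = (7 - (-1)·2.043 - (-4)·1.030 - (3)·-0.573) / (12) = 1.240
  w = (12 - (-2)·2.043 - (2)·1.240 - (-4)·-0.573) / (11) = 1.029
  t = (4 - (3)·2.043 - (-2)·1.240 - (4)·1.029) / (12) = -0.314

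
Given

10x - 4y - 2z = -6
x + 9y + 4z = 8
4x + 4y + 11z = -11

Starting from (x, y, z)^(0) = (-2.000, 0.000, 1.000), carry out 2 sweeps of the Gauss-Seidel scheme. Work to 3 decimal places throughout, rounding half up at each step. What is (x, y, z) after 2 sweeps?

(-0.611, 1.415, -1.292)

Iteration 1:
  x = (-6 - (-4)·0.000 - (-2)·1.000) / (10) = -0.400
  y = (8 - (1)·-0.400 - (4)·1.000) / (9) = 0.489
  z = (-11 - (4)·-0.400 - (4)·0.489) / (11) = -1.032
Iteration 2:
  x = (-6 - (-4)·0.489 - (-2)·-1.032) / (10) = -0.611
  y = (8 - (1)·-0.611 - (4)·-1.032) / (9) = 1.415
  z = (-11 - (4)·-0.611 - (4)·1.415) / (11) = -1.292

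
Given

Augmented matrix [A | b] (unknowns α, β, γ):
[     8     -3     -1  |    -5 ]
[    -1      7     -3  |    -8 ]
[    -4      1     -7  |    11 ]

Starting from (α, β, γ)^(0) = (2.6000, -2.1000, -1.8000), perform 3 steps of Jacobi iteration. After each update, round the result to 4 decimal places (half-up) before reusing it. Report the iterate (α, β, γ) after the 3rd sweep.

(-1.7878, -1.7416, -1.0461)

Iteration 1:
  α = (-5 - (-3)·-2.1000 - (-1)·-1.8000) / (8) = -1.6375
  β = (-8 - (-1)·2.6000 - (-3)·-1.8000) / (7) = -1.5429
  γ = (11 - (-4)·2.6000 - (1)·-2.1000) / (-7) = -3.3571
Iteration 2:
  α = (-5 - (-3)·-1.5429 - (-1)·-3.3571) / (8) = -1.6232
  β = (-8 - (-1)·-1.6375 - (-3)·-3.3571) / (7) = -2.8155
  γ = (11 - (-4)·-1.6375 - (1)·-1.5429) / (-7) = -0.8561
Iteration 3:
  α = (-5 - (-3)·-2.8155 - (-1)·-0.8561) / (8) = -1.7878
  β = (-8 - (-1)·-1.6232 - (-3)·-0.8561) / (7) = -1.7416
  γ = (11 - (-4)·-1.6232 - (1)·-2.8155) / (-7) = -1.0461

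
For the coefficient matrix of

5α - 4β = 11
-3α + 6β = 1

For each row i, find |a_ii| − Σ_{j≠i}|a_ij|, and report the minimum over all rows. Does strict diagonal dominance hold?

1

row 1: |5| − (4) = 1
row 2: |6| − (3) = 3
minimum over rows = 1 → strictly diagonally dominant (convergence guaranteed)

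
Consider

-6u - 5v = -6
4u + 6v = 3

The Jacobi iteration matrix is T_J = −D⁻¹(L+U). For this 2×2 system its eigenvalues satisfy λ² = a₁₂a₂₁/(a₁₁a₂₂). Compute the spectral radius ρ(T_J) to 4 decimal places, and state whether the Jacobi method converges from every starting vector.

a₁₂a₂₁/(a₁₁a₂₂) = (-5)·(4) / ((-6)·(6)) = 0.555556
ρ = √|0.555556| = √0.555556 = 0.7454
ρ < 1, so Jacobi converges

0.7454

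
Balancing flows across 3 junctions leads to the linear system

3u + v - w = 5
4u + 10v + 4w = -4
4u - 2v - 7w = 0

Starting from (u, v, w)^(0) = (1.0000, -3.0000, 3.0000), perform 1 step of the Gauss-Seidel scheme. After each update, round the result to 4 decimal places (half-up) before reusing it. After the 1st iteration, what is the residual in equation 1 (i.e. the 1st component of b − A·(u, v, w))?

0.0381

Iteration 1:
  u = (5 - (1)·-3.0000 - (-1)·3.0000) / (3) = 3.6667
  v = (-4 - (4)·3.6667 - (4)·3.0000) / (10) = -3.0667
  w = (0 - (4)·3.6667 - (-2)·-3.0667) / (-7) = 2.9715
Residual b − A·x = (0.0381, 0.1142, 0.0003)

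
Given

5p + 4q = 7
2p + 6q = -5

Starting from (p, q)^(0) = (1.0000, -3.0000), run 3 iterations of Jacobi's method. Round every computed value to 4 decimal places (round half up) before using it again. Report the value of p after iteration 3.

3.0800

Iteration 1:
  p = (7 - (4)·-3.0000) / (5) = 3.8000
  q = (-5 - (2)·1.0000) / (6) = -1.1667
Iteration 2:
  p = (7 - (4)·-1.1667) / (5) = 2.3334
  q = (-5 - (2)·3.8000) / (6) = -2.1000
Iteration 3:
  p = (7 - (4)·-2.1000) / (5) = 3.0800
  q = (-5 - (2)·2.3334) / (6) = -1.6111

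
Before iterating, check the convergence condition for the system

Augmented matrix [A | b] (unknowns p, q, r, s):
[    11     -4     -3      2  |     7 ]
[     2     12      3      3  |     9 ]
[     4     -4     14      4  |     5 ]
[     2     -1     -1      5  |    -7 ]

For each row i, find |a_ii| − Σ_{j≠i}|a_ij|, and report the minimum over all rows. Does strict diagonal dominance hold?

1

row 1: |11| − (4+3+2) = 2
row 2: |12| − (2+3+3) = 4
row 3: |14| − (4+4+4) = 2
row 4: |5| − (2+1+1) = 1
minimum over rows = 1 → strictly diagonally dominant (convergence guaranteed)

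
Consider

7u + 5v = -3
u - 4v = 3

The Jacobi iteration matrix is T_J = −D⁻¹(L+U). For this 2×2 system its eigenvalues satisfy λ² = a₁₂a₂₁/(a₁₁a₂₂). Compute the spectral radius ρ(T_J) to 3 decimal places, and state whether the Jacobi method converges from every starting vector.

0.423

a₁₂a₂₁/(a₁₁a₂₂) = (5)·(1) / ((7)·(-4)) = -0.178571
ρ = √|-0.178571| = √0.178571 = 0.423
ρ < 1, so Jacobi converges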